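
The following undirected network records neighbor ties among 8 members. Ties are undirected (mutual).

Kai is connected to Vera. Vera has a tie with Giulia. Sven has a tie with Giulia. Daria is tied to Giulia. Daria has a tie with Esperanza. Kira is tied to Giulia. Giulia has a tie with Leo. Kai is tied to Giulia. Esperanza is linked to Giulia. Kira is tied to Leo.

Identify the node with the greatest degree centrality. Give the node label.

Giulia

Degrees — Daria:2, Esperanza:2, Giulia:7, Kai:2, Kira:2, Leo:2, Sven:1, Vera:2.
The maximum is 7, attained only by Giulia.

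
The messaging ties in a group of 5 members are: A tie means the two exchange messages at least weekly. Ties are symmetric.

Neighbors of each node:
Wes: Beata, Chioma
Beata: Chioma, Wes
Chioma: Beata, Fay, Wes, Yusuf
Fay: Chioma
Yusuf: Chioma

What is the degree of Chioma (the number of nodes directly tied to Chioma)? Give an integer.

4

Chioma is directly tied to Beata, Fay, Wes, and Yusuf. That is 4 neighbors, so the degree of Chioma is 4.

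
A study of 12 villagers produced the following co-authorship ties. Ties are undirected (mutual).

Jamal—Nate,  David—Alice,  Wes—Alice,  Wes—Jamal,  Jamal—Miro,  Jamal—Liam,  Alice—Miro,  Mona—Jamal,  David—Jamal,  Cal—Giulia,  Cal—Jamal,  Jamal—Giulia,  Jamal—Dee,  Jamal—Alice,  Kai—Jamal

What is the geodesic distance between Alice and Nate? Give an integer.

2

One shortest route is Alice – Jamal – Nate, which uses 2 edges, and Alice and Nate are not directly tied, so nothing shorter exists. So d(Alice,Nate) = 2.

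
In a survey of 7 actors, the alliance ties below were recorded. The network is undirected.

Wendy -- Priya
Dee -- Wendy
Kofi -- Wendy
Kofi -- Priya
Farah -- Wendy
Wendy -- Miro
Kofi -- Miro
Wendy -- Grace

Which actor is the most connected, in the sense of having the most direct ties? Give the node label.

Degrees — Dee:1, Farah:1, Grace:1, Kofi:3, Miro:2, Priya:2, Wendy:6.
The maximum is 6, attained only by Wendy.

Wendy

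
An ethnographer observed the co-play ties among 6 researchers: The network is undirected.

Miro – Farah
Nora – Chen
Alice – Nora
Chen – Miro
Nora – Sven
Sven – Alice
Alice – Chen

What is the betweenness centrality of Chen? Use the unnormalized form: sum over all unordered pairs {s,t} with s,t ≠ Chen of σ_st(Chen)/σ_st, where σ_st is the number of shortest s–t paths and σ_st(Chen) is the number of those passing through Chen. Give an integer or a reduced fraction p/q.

6

Pairs whose geodesics pass through Chen — Alice–Miro: 1; Alice–Farah: 1; Nora–Miro: 1; Nora–Farah: 1; Sven–Miro: 2/2; Sven–Farah: 2/2.
All other pairs contribute 0.
Summing the contributions gives betweenness(Chen) = 6.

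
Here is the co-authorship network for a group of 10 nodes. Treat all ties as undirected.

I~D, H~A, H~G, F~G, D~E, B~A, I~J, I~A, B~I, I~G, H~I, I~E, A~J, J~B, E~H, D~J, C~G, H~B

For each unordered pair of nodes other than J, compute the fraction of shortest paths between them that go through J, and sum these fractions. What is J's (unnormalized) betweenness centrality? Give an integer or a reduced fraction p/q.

1

Pairs whose geodesics pass through J — B–D: 1/2; D–A: 1/2.
All other pairs contribute 0.
Summing the contributions gives betweenness(J) = 1.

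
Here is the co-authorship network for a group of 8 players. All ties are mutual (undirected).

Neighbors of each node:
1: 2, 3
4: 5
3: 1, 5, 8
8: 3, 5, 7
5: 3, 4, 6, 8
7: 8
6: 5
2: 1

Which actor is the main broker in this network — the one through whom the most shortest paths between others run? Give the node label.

Unnormalized betweenness of each node: 1:6, 2:0, 3:10, 4:0, 5:11, 6:0, 7:0, 8:6.
5 has the largest value, 11, making it the main broker — the node through which the most shortest paths run.

5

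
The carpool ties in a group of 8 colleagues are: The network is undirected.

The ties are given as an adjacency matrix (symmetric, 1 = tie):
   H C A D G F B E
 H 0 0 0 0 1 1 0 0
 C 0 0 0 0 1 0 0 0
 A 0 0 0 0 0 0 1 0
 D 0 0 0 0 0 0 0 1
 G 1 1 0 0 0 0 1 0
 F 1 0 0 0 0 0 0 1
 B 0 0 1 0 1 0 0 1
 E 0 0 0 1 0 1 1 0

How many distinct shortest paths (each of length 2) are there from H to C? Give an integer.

The shortest distance is 2, and the only length-2 path is H–G–C. So there is exactly 1 shortest path.

1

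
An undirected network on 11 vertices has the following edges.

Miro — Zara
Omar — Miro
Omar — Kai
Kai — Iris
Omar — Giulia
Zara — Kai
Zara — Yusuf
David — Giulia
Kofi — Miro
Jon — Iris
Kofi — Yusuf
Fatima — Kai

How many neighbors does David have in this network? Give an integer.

David is directly tied to Giulia. That is 1 neighbor, so the degree of David is 1.

1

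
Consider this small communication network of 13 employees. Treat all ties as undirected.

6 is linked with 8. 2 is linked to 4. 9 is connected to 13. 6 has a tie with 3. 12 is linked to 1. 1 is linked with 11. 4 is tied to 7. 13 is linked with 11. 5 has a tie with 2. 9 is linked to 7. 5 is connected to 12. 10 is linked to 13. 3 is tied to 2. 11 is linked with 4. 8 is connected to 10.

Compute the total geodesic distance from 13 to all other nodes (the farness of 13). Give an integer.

28

Distances from 13: 1:2, 2:3, 3:4, 4:2, 5:4, 6:3, 7:2, 8:2, 9:1, 10:1, 11:1, 12:3.
Sum = 2 + 3 + 4 + 2 + 4 + 3 + 2 + 2 + 1 + 1 + 1 + 3 = 28.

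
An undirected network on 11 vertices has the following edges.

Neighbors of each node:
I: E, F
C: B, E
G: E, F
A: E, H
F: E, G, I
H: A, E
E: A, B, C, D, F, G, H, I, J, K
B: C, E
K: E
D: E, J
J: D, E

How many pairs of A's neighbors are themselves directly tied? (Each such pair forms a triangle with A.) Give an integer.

1

A's neighbors: E and H.
Neighbor pairs that are themselves tied: A–E–H. Each forms one triangle with A, for 1 in total.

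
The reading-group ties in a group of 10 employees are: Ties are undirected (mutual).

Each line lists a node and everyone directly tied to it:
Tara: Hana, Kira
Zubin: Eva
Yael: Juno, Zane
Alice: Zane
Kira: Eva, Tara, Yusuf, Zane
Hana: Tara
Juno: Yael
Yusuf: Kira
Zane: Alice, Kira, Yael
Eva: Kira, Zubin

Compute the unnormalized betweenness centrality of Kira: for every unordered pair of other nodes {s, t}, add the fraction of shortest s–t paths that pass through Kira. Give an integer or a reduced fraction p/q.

Pairs whose geodesics pass through Kira — Alice–Tara: 1; Alice–Hana: 1; Alice–Eva: 1; Alice–Zubin: 1; Alice–Yusuf: 1; Juno–Tara: 1; Juno–Hana: 1; Juno–Eva: 1; Juno–Zubin: 1; Juno–Yusuf: 1; Tara–Eva: 1; Tara–Zubin: 1; Tara–Yusuf: 1; Tara–Yael: 1 … (+14 more pairs).
All other pairs contribute 0.
Summing the contributions gives betweenness(Kira) = 28.

28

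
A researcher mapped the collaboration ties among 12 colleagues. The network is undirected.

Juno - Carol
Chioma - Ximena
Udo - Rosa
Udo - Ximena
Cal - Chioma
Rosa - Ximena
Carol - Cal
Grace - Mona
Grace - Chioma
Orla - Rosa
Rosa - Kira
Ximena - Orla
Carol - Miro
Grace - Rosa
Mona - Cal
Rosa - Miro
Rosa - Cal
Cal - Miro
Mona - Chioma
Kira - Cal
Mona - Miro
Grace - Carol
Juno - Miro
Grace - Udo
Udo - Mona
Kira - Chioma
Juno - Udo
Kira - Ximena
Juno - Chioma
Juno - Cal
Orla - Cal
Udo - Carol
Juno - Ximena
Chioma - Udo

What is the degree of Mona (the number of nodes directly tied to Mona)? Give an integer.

Mona is directly tied to Cal, Chioma, Grace, Miro, and Udo. That is 5 neighbors, so the degree of Mona is 5.

5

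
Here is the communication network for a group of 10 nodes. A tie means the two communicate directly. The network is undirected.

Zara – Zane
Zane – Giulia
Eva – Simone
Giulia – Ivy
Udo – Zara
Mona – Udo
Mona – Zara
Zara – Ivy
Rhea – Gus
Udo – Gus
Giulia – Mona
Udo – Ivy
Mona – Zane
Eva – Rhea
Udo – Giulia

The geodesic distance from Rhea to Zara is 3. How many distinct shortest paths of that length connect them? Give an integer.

The shortest distance is 3, and the only length-3 path is Rhea–Gus–Udo–Zara. So there is exactly 1 shortest path.

1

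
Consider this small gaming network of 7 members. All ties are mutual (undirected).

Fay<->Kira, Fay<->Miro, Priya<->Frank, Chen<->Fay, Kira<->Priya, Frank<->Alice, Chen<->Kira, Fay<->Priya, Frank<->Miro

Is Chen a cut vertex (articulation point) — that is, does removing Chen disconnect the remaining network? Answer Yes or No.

Even without Chen, every remaining node can still reach every other (the residual graph is connected), so Chen is not a cut vertex.

No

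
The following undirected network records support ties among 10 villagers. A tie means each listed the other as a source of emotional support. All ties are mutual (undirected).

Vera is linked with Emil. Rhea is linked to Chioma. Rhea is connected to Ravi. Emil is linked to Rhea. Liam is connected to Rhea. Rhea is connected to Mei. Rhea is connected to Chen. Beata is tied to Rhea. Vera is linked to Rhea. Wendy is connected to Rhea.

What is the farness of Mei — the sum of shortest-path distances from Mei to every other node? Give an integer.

17

Distances from Mei: Beata:2, Chen:2, Chioma:2, Emil:2, Liam:2, Ravi:2, Rhea:1, Vera:2, Wendy:2.
Sum = 2 + 2 + 2 + 2 + 2 + 2 + 1 + 2 + 2 = 17.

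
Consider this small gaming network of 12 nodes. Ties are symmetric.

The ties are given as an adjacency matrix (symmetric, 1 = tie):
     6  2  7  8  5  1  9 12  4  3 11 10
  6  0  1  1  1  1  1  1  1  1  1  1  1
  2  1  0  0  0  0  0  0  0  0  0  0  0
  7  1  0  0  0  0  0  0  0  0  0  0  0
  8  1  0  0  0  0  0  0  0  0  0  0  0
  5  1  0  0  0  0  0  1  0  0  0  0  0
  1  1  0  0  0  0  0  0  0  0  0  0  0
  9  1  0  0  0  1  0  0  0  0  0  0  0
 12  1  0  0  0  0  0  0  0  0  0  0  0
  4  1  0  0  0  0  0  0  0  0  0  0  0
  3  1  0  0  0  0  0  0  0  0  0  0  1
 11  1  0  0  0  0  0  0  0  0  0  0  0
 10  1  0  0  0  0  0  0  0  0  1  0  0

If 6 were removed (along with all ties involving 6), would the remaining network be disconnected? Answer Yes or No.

Removing 6 leaves {2} with no path to {7}, so the network splits into 9 components. 6 is a cut vertex.

Yes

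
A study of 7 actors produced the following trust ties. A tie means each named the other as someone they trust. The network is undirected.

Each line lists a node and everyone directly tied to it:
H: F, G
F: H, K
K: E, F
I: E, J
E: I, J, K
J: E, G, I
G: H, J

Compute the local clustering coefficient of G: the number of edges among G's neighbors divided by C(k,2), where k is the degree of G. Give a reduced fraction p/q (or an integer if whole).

0

G's neighbors: H and J (k = 2).
Possible neighbor pairs: C(2,2) = 1. Edges among them: none → e = 0.
Clustering(G) = 0/1.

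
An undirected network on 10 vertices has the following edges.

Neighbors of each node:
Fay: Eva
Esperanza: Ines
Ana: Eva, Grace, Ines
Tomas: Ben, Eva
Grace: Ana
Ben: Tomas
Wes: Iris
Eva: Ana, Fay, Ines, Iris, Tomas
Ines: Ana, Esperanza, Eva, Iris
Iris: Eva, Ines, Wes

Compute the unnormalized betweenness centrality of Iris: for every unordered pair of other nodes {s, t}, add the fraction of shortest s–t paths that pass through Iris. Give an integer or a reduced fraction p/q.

Pairs whose geodesics pass through Iris — Wes–Fay: 1; Wes–Ben: 1; Wes–Esperanza: 1; Wes–Tomas: 1; Wes–Grace: 2/2; Wes–Ines: 1; Wes–Ana: 2/2; Wes–Eva: 1.
All other pairs contribute 0.
Summing the contributions gives betweenness(Iris) = 8.

8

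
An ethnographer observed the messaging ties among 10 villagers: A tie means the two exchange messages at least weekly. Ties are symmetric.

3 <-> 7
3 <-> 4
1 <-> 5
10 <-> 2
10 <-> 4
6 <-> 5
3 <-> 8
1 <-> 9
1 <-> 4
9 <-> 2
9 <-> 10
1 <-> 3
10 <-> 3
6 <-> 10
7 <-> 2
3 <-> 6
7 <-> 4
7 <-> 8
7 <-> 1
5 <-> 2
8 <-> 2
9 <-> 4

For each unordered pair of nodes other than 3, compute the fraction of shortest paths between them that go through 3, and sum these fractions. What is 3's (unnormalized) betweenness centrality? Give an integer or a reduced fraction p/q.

31/6

Pairs whose geodesics pass through 3 — 1–10: 1/3; 1–6: 1/2; 1–8: 1/2; 10–7: 1/3; 10–8: 1/2; 6–7: 1; 6–8: 1; 6–4: 1/2; 8–4: 1/2.
All other pairs contribute 0.
Summing the contributions gives betweenness(3) = 31/6.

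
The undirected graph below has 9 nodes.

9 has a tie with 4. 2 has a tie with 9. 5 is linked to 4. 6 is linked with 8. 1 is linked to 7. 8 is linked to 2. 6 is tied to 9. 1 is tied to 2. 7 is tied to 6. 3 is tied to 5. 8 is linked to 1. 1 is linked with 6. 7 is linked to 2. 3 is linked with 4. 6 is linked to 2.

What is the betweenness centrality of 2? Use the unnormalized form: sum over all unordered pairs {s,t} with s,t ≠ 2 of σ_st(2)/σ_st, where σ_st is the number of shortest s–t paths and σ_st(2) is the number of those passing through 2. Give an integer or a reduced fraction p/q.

Pairs whose geodesics pass through 2 — 1–9: 1/2; 1–4: 1/2; 1–5: 1/2; 1–3: 1/2; 9–8: 1/2; 9–7: 1/2; 8–7: 1/3; 8–4: 1/2; 8–5: 1/2; 8–3: 1/2; 7–4: 1/2; 7–5: 1/2; 7–3: 1/2.
All other pairs contribute 0.
Summing the contributions gives betweenness(2) = 19/3.

19/3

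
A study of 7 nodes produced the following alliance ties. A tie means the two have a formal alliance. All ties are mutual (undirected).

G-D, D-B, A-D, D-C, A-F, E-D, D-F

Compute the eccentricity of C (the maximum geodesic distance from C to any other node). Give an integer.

2

Distances from C: A:2, B:2, D:1, E:2, F:2, G:2.
The largest is 2 (to G, B, F, E, and A), so the eccentricity of C is 2.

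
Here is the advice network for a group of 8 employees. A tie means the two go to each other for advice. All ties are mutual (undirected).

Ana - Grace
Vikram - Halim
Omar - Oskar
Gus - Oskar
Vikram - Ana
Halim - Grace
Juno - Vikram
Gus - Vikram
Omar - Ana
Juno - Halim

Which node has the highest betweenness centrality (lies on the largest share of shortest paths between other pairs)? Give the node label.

Vikram

Unnormalized betweenness of each node: Ana:6, Grace:1, Gus:3, Halim:2, Juno:0, Omar:2, Oskar:1, Vikram:9.
Vikram has the largest value, 9, making it the main broker — the node through which the most shortest paths run.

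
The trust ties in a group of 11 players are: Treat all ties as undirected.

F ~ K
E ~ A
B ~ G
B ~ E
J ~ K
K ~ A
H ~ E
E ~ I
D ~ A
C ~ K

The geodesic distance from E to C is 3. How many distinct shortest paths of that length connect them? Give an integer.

The shortest distance is 3, and the only length-3 path is E–A–K–C. So there is exactly 1 shortest path.

1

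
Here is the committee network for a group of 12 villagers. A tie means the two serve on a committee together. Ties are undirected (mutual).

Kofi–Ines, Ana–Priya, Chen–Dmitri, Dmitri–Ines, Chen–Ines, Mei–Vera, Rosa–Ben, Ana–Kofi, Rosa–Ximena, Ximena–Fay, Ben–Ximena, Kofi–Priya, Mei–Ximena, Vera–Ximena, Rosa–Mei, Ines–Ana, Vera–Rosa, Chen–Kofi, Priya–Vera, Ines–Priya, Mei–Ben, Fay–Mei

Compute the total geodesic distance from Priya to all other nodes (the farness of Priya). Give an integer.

20

Distances from Priya: Ana:1, Ben:3, Chen:2, Dmitri:2, Fay:3, Ines:1, Kofi:1, Mei:2, Rosa:2, Vera:1, Ximena:2.
Sum = 1 + 3 + 2 + 2 + 3 + 1 + 1 + 2 + 2 + 1 + 2 = 20.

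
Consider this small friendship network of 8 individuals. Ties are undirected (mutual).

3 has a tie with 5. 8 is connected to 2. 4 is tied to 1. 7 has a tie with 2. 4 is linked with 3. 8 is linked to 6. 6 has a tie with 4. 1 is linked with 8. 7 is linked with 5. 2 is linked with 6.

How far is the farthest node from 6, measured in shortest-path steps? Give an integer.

3

Distances from 6: 1:2, 2:1, 3:2, 4:1, 5:3, 7:2, 8:1.
The largest is 3 (to 5), so the eccentricity of 6 is 3.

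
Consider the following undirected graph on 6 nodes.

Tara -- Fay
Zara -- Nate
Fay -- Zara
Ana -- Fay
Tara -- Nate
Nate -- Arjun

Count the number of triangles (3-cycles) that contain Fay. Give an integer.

Fay's neighbors are Ana, Tara, and Zara, but none of them are tied to each other, so no triangle contains Fay.

0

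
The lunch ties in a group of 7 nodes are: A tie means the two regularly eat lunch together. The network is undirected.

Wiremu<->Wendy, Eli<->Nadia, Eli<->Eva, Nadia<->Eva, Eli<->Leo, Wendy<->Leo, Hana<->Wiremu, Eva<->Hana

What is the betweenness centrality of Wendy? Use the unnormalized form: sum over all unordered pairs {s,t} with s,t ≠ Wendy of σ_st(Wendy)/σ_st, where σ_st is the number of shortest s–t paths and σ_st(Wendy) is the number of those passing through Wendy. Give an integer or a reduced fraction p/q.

2

Pairs whose geodesics pass through Wendy — Eli–Wiremu: 1/2; Hana–Leo: 1/2; Wiremu–Leo: 1.
All other pairs contribute 0.
Summing the contributions gives betweenness(Wendy) = 2.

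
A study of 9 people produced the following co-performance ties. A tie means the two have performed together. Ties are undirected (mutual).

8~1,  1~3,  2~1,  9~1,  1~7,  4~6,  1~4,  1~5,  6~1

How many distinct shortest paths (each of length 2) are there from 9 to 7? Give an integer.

1

The shortest distance is 2, and the only length-2 path is 9–1–7. So there is exactly 1 shortest path.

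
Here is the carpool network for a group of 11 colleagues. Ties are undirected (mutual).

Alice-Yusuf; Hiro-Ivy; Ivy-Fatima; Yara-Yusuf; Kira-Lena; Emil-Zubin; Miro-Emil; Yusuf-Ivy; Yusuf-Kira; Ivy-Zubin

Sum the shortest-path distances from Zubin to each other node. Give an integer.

Distances from Zubin: Alice:3, Emil:1, Fatima:2, Hiro:2, Ivy:1, Kira:3, Lena:4, Miro:2, Yara:3, Yusuf:2.
Sum = 3 + 1 + 2 + 2 + 1 + 3 + 4 + 2 + 3 + 2 = 23.

23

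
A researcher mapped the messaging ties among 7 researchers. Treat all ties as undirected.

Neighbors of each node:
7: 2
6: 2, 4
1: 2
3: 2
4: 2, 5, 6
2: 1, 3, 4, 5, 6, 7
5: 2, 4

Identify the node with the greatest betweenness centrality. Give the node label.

Unnormalized betweenness of each node: 1:0, 2:25/2, 3:0, 4:1/2, 5:0, 6:0, 7:0.
2 has the largest value, 25/2, making it the main broker — the node through which the most shortest paths run.

2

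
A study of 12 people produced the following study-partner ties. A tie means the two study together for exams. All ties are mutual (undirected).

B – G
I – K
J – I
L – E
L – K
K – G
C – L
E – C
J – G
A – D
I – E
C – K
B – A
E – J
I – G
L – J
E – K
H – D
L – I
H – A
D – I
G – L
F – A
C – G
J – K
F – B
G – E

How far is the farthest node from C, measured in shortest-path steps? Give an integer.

4

Distances from C: A:3, B:2, D:3, E:1, F:3, G:1, H:4, I:2, J:2, K:1, L:1.
The largest is 4 (to H), so the eccentricity of C is 4.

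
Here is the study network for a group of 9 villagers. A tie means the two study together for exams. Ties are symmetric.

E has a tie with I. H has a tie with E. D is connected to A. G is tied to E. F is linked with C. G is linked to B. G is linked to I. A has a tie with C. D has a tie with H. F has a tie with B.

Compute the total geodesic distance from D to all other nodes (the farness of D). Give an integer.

Distances from D: A:1, B:4, C:2, E:2, F:3, G:3, H:1, I:3.
Sum = 1 + 4 + 2 + 2 + 3 + 3 + 1 + 3 = 19.

19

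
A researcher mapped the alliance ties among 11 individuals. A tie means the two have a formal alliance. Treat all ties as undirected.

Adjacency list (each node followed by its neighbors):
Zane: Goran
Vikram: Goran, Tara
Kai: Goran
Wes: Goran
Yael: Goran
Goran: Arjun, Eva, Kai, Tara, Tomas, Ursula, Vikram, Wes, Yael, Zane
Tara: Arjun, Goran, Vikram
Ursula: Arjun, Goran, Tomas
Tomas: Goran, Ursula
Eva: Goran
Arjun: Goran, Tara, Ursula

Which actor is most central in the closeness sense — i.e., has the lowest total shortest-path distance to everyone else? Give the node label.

Farness (sum of distances to all others) for each node — Arjun:17, Eva:19, Goran:10, Kai:19, Tara:17, Tomas:18, Ursula:17, Vikram:18, Wes:19, Yael:19, Zane:19.
The smallest farness is 10, for Goran, so Goran has the highest closeness.

Goran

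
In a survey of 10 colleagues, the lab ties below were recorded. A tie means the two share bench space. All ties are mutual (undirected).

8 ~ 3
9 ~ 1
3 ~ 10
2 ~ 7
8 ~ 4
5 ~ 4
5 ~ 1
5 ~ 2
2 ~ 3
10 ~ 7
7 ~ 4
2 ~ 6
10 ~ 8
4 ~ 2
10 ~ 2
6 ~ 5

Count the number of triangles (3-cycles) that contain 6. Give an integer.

6's neighbors: 2 and 5.
Neighbor pairs that are themselves tied: 6–2–5. Each forms one triangle with 6, for 1 in total.

1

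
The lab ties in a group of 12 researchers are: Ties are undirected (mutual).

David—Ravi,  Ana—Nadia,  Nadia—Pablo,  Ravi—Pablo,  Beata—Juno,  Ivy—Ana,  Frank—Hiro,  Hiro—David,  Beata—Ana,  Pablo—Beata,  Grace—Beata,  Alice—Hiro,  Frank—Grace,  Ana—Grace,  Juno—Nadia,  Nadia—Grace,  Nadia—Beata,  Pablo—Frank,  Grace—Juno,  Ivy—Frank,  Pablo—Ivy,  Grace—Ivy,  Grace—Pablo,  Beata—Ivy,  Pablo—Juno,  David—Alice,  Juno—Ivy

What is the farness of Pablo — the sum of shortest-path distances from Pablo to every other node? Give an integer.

Distances from Pablo: Alice:3, Ana:2, Beata:1, David:2, Frank:1, Grace:1, Hiro:2, Ivy:1, Juno:1, Nadia:1, Ravi:1.
Sum = 3 + 2 + 1 + 2 + 1 + 1 + 2 + 1 + 1 + 1 + 1 = 16.

16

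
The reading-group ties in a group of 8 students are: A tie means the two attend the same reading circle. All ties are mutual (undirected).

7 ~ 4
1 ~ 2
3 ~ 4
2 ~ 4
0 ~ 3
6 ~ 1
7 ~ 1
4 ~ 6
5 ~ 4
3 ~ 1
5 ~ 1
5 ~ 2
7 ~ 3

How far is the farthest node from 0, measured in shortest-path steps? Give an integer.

3

Distances from 0: 1:2, 2:3, 3:1, 4:2, 5:3, 6:3, 7:2.
The largest is 3 (to 2, 6, and 5), so the eccentricity of 0 is 3.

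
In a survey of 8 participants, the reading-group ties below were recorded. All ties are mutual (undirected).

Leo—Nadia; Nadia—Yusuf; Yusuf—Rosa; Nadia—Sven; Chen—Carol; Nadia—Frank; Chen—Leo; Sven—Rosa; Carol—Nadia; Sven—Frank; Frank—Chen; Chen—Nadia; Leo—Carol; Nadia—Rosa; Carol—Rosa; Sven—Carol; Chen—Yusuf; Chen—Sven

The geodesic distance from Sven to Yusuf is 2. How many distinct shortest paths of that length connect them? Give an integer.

3

The shortest distance is 2. The length-2 paths are: Sven–Chen–Yusuf; Sven–Nadia–Yusuf; Sven–Rosa–Yusuf.
That gives 3 distinct shortest paths.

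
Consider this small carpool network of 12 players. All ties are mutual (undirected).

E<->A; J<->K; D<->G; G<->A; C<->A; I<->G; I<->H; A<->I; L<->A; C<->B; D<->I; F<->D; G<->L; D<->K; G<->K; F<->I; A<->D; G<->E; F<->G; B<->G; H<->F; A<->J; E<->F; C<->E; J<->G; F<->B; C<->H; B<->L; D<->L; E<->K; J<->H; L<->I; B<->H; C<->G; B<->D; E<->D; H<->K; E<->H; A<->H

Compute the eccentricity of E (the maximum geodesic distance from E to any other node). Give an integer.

2

Distances from E: A:1, B:2, C:1, D:1, F:1, G:1, H:1, I:2, J:2, K:1, L:2.
The largest is 2 (to J, B, I, and L), so the eccentricity of E is 2.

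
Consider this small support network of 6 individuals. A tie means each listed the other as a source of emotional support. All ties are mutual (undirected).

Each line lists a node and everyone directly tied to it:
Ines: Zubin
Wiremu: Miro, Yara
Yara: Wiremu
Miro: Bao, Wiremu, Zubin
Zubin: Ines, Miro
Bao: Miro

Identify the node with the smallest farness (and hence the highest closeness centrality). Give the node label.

Farness (sum of distances to all others) for each node — Bao:11, Ines:13, Miro:7, Wiremu:9, Yara:13, Zubin:9.
The smallest farness is 7, for Miro, so Miro has the highest closeness.

Miro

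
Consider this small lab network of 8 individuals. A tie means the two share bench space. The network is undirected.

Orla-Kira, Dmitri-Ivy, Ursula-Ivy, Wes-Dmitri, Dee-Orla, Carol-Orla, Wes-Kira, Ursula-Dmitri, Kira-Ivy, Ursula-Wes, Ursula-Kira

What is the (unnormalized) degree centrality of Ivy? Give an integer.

3

Ivy is directly tied to Dmitri, Kira, and Ursula. That is 3 neighbors, so the degree of Ivy is 3.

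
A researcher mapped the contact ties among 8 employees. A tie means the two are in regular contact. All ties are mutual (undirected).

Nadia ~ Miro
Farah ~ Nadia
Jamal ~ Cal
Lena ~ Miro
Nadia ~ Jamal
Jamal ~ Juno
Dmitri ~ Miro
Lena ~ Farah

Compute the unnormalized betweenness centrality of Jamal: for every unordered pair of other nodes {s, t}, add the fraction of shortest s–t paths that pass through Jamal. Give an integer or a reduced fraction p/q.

Pairs whose geodesics pass through Jamal — Farah–Juno: 1; Farah–Cal: 1; Nadia–Juno: 1; Nadia–Cal: 1; Dmitri–Juno: 1; Dmitri–Cal: 1; Lena–Juno: 2/2; Lena–Cal: 2/2; Juno–Cal: 1; Juno–Miro: 1; Cal–Miro: 1.
All other pairs contribute 0.
Summing the contributions gives betweenness(Jamal) = 11.

11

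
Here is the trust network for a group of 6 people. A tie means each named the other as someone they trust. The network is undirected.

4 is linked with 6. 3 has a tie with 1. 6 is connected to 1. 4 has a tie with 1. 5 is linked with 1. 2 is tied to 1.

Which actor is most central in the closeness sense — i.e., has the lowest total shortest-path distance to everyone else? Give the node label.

1

Farness (sum of distances to all others) for each node — 1:5, 2:9, 3:9, 4:8, 5:9, 6:8.
The smallest farness is 5, for 1, so 1 has the highest closeness.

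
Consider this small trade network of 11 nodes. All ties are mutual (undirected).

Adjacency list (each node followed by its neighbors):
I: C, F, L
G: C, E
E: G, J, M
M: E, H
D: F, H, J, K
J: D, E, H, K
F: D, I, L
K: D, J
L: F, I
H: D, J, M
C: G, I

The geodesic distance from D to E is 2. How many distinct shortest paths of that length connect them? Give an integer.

1

The shortest distance is 2, and the only length-2 path is D–J–E. So there is exactly 1 shortest path.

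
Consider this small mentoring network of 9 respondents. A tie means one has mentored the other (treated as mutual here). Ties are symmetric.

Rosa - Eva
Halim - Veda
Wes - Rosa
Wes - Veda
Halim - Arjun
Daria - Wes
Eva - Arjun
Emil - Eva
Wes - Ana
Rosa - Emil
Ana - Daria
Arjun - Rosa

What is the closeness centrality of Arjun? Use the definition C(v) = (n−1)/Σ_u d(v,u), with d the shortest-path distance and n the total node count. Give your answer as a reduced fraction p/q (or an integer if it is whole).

Distances from Arjun: Ana:3, Daria:3, Emil:2, Eva:1, Halim:1, Rosa:1, Veda:2, Wes:2. Sum = 15.
n = 9, so closeness = 8/15.

8/15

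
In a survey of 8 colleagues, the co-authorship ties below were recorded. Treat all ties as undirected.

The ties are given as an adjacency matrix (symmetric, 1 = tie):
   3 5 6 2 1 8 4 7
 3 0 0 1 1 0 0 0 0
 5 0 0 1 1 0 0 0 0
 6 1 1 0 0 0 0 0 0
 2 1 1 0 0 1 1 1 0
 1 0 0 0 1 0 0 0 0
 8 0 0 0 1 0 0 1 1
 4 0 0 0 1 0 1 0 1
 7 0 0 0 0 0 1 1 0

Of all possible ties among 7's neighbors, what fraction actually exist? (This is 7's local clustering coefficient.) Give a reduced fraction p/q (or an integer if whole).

7's neighbors: 4 and 8 (k = 2).
Possible neighbor pairs: C(2,2) = 1. Edges among them: 4–8 → e = 1.
Clustering(7) = 1/1.

1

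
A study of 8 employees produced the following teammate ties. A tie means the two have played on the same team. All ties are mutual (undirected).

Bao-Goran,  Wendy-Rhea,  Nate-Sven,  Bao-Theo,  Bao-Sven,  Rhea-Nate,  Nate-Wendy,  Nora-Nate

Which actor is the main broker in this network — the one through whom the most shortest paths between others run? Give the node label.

Nate

Unnormalized betweenness of each node: Bao:11, Goran:0, Nate:14, Nora:0, Rhea:0, Sven:12, Theo:0, Wendy:0.
Nate has the largest value, 14, making it the main broker — the node through which the most shortest paths run.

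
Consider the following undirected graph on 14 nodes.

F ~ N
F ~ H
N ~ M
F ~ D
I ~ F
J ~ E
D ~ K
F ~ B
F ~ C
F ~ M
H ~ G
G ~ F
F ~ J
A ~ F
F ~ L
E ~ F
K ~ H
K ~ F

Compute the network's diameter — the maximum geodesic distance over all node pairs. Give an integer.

2

Eccentricity of each node (its greatest distance to any other): A:2, B:2, C:2, D:2, E:2, F:1, G:2, H:2, I:2, J:2, K:2, L:2, M:2, N:2.
The maximum eccentricity is 2, realized for instance by the pair I–K via I – F – K. So the diameter is 2.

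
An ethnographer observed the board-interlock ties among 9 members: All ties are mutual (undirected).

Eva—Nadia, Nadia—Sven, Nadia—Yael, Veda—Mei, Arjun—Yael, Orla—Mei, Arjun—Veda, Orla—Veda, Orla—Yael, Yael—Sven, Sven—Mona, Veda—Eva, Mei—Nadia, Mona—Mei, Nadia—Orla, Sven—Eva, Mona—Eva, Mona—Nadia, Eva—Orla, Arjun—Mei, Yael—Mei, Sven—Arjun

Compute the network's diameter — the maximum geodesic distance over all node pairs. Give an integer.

2

Eccentricity of each node (its greatest distance to any other): Arjun:2, Eva:2, Mei:2, Mona:2, Nadia:2, Orla:2, Sven:2, Veda:2, Yael:2.
The maximum eccentricity is 2, realized for instance by the pair Yael–Mona via Yael – Nadia – Mona. So the diameter is 2.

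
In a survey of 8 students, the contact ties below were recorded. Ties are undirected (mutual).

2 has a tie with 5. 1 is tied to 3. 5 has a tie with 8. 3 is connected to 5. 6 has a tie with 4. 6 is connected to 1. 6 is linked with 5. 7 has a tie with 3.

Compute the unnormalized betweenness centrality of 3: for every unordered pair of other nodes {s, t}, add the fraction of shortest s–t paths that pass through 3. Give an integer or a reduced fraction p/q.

15/2

Pairs whose geodesics pass through 3 — 1–5: 1/2; 1–7: 1; 1–8: 1/2; 1–2: 1/2; 5–7: 1; 7–4: 2/2; 7–8: 1; 7–6: 2/2; 7–2: 1.
All other pairs contribute 0.
Summing the contributions gives betweenness(3) = 15/2.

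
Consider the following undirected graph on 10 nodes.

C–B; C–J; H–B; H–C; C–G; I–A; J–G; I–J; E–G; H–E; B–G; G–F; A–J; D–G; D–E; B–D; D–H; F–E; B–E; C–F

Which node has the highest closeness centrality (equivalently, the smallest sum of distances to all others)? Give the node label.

G

Farness (sum of distances to all others) for each node — A:21, B:15, C:13, D:16, E:15, F:17, G:12, H:16, I:21, J:14.
The smallest farness is 12, for G, so G has the highest closeness.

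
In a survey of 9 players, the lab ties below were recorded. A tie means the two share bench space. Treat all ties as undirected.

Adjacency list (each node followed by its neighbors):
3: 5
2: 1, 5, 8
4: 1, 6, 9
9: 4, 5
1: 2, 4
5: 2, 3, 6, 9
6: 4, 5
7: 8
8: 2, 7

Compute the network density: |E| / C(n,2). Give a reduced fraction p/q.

There are 10 edges and 9 nodes, so the maximum possible is C(9,2) = 36.
Density = 10/36 = 5/18.

5/18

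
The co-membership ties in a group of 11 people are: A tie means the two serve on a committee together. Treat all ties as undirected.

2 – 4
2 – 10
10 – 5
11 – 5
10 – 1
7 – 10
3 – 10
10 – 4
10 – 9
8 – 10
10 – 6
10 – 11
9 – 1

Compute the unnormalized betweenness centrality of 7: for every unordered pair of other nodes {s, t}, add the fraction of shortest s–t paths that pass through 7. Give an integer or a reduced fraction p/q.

0

No shortest path between any pair of other nodes passes through 7.
Summing the contributions gives betweenness(7) = 0.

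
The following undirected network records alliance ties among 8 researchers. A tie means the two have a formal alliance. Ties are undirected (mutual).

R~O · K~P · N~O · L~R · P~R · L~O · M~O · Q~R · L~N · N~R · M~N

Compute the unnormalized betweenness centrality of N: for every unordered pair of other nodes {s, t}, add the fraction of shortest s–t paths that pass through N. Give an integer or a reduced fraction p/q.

5/2

Pairs whose geodesics pass through N — K–M: 1/2; Q–M: 1/2; M–R: 1/2; M–L: 1/2; M–P: 1/2.
All other pairs contribute 0.
Summing the contributions gives betweenness(N) = 5/2.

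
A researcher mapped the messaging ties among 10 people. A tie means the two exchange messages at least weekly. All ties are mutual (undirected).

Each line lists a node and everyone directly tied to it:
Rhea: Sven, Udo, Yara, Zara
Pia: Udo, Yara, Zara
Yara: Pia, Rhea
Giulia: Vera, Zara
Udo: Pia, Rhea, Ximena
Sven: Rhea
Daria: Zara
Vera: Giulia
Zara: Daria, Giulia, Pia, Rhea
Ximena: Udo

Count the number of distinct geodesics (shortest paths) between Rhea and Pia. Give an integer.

3

The shortest distance is 2. The length-2 paths are: Rhea–Yara–Pia; Rhea–Zara–Pia; Rhea–Udo–Pia.
That gives 3 distinct shortest paths.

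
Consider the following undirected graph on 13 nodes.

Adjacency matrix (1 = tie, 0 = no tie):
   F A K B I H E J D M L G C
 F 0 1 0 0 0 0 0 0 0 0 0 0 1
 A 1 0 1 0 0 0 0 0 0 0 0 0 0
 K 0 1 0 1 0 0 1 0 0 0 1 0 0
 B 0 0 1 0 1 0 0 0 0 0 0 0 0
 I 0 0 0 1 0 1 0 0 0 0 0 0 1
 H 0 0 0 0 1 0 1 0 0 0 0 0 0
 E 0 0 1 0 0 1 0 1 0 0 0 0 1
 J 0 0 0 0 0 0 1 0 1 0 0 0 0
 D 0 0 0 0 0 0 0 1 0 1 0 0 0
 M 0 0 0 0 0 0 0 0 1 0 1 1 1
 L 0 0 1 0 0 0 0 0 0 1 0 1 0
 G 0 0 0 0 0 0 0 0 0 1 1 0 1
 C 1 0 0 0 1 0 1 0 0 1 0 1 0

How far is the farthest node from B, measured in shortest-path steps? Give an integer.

4

Distances from B: A:2, C:2, D:4, E:2, F:3, G:3, H:2, I:1, J:3, K:1, L:2, M:3.
The largest is 4 (to D), so the eccentricity of B is 4.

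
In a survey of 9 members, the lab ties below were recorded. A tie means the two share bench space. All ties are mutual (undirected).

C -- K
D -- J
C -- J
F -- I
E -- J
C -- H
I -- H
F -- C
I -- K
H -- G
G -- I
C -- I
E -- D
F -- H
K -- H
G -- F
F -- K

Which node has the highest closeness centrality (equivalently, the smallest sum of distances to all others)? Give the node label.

Farness (sum of distances to all others) for each node — C:11, D:20, E:20, F:13, G:18, H:13, I:13, J:14, K:14.
The smallest farness is 11, for C, so C has the highest closeness.

C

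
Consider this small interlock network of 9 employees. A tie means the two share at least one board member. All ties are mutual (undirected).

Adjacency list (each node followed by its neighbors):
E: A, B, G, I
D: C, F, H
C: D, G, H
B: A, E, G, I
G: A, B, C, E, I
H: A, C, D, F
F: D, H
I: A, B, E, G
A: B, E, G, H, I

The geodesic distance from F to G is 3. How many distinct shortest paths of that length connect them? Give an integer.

The shortest distance is 3. The length-3 paths are: F–H–C–G; F–D–C–G; F–H–A–G.
That gives 3 distinct shortest paths.

3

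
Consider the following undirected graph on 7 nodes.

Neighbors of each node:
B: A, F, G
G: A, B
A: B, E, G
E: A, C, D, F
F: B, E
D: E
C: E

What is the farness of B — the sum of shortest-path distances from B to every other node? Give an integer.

Distances from B: A:1, C:3, D:3, E:2, F:1, G:1.
Sum = 1 + 3 + 3 + 2 + 1 + 1 = 11.

11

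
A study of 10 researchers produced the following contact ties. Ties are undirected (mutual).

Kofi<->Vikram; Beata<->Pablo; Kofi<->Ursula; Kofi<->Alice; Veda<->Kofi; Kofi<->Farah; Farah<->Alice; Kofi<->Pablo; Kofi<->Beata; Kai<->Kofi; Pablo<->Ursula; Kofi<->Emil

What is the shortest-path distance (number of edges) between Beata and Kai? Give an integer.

2

One shortest route is Beata – Kofi – Kai, which uses 2 edges, and Beata and Kai are not directly tied, so nothing shorter exists. So d(Beata,Kai) = 2.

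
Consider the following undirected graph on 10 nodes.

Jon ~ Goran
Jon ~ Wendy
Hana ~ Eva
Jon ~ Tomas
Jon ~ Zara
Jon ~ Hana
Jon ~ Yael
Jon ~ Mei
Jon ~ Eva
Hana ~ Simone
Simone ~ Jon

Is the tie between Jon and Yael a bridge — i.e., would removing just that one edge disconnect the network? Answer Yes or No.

Yes

Without the Jon–Yael edge there is no alternate route between Jon and Yael, so the network disconnects. It is a bridge.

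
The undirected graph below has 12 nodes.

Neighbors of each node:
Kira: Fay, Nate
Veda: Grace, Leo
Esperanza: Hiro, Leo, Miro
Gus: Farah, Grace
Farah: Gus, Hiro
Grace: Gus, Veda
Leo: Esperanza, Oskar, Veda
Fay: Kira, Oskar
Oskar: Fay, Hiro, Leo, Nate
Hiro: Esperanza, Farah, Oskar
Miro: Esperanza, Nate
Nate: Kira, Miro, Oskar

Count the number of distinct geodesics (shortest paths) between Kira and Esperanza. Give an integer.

1

The shortest distance is 3, and the only length-3 path is Kira–Nate–Miro–Esperanza. So there is exactly 1 shortest path.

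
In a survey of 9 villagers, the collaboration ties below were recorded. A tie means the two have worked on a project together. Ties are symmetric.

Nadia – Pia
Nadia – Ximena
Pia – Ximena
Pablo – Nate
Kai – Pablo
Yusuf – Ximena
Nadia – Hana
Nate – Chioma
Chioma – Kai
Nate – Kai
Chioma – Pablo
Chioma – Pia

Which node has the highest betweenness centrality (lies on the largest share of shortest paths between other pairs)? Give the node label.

Unnormalized betweenness of each node: Chioma:15, Hana:0, Kai:0, Nadia:7, Nate:0, Pablo:0, Pia:16, Ximena:7, Yusuf:0.
Pia has the largest value, 16, making it the main broker — the node through which the most shortest paths run.

Pia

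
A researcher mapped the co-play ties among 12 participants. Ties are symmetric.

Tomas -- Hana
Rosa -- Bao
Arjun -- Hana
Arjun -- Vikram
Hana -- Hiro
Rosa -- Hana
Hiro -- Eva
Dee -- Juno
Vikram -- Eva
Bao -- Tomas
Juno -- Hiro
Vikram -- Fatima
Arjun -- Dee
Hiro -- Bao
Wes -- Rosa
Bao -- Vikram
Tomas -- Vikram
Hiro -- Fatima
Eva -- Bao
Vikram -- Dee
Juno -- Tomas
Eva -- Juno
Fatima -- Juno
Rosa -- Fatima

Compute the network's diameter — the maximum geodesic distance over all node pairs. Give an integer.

4

Eccentricity of each node (its greatest distance to any other): Arjun:3, Bao:2, Dee:4, Eva:3, Fatima:2, Hana:2, Hiro:3, Juno:3, Rosa:3, Tomas:3, Vikram:3, Wes:4.
The maximum eccentricity is 4, realized for instance by the pair Wes–Dee via Wes – Rosa – Fatima – Juno – Dee. So the diameter is 4.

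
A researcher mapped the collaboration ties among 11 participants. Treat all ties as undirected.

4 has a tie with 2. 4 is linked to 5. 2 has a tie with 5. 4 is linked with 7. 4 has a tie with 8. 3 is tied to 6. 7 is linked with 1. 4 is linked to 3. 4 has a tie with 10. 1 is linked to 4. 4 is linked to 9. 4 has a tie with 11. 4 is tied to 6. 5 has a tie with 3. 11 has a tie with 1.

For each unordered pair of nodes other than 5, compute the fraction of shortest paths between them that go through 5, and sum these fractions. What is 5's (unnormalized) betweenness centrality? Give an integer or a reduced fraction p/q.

1/2

Pairs whose geodesics pass through 5 — 2–3: 1/2.
All other pairs contribute 0.
Summing the contributions gives betweenness(5) = 1/2.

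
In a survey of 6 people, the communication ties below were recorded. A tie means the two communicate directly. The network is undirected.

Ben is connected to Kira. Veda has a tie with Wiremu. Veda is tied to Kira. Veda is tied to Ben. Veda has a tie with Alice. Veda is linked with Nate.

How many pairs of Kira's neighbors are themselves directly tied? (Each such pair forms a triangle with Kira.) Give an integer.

Kira's neighbors: Ben and Veda.
Neighbor pairs that are themselves tied: Kira–Ben–Veda. Each forms one triangle with Kira, for 1 in total.

1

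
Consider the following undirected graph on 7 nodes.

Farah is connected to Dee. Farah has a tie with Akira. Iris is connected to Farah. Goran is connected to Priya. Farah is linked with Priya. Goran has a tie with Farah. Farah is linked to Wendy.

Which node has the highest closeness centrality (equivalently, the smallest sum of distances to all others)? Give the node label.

Farah

Farness (sum of distances to all others) for each node — Akira:11, Dee:11, Farah:6, Goran:10, Iris:11, Priya:10, Wendy:11.
The smallest farness is 6, for Farah, so Farah has the highest closeness.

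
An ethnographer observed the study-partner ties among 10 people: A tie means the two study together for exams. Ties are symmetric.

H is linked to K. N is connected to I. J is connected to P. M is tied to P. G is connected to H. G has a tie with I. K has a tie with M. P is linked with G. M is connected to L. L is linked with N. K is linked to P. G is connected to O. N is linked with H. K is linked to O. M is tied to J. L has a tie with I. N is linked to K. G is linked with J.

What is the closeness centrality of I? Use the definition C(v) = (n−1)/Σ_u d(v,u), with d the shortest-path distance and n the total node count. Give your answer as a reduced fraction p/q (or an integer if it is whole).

3/5

Distances from I: G:1, H:2, J:2, K:2, L:1, M:2, N:1, O:2, P:2. Sum = 15.
n = 10, so closeness = 9/15 = 3/5.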